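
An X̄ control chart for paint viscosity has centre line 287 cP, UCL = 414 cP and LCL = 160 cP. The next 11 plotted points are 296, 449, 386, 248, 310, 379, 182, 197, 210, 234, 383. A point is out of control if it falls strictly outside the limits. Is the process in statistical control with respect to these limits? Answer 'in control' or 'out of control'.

Compare each point to [160, 414]: sample 2 = 449 > UCL.

out of control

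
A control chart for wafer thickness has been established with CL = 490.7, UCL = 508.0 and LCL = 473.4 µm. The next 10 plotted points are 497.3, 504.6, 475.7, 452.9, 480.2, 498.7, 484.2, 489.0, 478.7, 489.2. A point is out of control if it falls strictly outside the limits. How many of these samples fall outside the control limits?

Compare each point to [473.4, 508.0]: sample 4 = 452.9 < LCL.

1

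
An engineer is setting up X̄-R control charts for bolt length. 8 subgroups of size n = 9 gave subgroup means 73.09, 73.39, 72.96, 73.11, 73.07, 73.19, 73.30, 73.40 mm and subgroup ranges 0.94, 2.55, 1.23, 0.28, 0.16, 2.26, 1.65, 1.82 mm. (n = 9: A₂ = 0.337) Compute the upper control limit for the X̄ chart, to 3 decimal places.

73.647

X̄̄ = (73.09 + 73.39 + 72.96 + 73.11 + 73.07 + 73.19 + 73.30 + 73.40) / 8 = 585.5100 / 8 = 73.1887
R̄ = (0.94 + 2.55 + 1.23 + 0.28 + 0.16 + 2.26 + 1.65 + 1.82) / 8 = 10.8900 / 8 = 1.3612
UCL = X̄̄ + A₂·R̄ = 73.1887 + 0.337 × 1.3612 = 73.6475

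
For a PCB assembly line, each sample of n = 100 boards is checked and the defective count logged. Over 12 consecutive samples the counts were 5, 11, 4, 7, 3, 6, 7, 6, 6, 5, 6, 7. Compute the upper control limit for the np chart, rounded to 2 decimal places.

13.25

p̄ = Σdᵢ / (k·n) = 73 / (12 × 100) = 0.06083
UCL = np̄ + 3·√(np̄(1−p̄)) = 6.0833 + 3 × √(6.0833×0.93917) = 6.0833 + 3 × 2.3902 = 13.2541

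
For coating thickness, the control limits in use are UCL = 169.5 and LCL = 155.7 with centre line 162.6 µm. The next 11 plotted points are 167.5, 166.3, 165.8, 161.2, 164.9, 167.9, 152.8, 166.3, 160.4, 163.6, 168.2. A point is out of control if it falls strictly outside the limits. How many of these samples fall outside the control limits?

1

Compare each point to [155.7, 169.5]: sample 7 = 152.8 < LCL.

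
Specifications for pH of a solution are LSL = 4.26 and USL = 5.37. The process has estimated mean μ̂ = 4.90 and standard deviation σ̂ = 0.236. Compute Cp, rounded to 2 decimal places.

0.78

Cp = (USL − LSL) / (6σ̂) = (5.37 − 4.26) / (6 × 0.236) = 1.1100 / 1.4160 = 0.7839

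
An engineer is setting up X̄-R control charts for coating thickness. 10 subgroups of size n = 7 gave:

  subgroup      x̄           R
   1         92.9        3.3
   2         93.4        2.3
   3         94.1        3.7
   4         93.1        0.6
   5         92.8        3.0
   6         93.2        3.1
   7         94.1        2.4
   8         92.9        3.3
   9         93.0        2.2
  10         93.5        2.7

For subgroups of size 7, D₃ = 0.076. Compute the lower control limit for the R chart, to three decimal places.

0.202

R̄ = (3.3 + 2.3 + 3.7 + 0.6 + 3.0 + 3.1 + 2.4 + 3.3 + 2.2 + 2.7) / 10 = 26.6000 / 10 = 2.6600
LCL_R = D₃·R̄ = 0.076 × 2.6600 = 0.2022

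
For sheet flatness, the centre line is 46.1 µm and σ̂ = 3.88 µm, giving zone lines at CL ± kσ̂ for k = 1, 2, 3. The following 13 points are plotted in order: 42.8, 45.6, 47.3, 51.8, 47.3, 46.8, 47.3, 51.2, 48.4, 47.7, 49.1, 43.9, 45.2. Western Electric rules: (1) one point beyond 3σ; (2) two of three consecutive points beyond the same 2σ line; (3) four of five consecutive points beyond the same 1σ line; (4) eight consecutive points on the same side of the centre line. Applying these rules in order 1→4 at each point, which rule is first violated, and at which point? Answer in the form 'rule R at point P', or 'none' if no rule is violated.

Zone of each point (C = within 1σ̂, B = 1σ̂–2σ̂, A = 2σ̂–3σ̂, * = beyond 3σ̂; sign = side of CL): 1:-C, 2:-C, 3:+C, 4:+B, 5:+C, 6:+C, 7:+C, 8:+B, 9:+C, 10:+C, 11:+C, 12:-C, 13:-C
Rule 4 (eight consecutive points on the same side of the centre line) is satisfied at point 10.

rule 4 at point 10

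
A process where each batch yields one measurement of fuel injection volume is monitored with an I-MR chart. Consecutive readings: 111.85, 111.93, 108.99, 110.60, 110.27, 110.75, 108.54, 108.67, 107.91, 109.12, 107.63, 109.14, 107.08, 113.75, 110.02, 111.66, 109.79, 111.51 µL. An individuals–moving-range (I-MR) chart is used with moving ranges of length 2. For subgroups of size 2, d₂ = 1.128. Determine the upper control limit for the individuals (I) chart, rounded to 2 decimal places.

X̄ = (111.85 + 111.93 + 108.99 + 110.60 + 110.27 + 110.75 + 108.54 + 108.67 + 107.91 + 109.12 + 107.63 + 109.14 + 107.08 + 113.75 + 110.02 + 111.66 + 109.79 + 111.51) / 18 = 109.9561
Moving ranges: 0.08, 2.94, 1.61, 0.33, 0.48, 2.21, 0.13, 0.76, 1.21, 1.49, 1.51, 2.06, 6.67, 3.73, 1.64, 1.87, 1.72; M̄R̄ = 30.4400 / 17 = 1.7906
UCL = X̄ + 3·M̄R̄/d₂ = 109.9561 + 3 × 1.7906 / 1.128 = 114.7183

114.72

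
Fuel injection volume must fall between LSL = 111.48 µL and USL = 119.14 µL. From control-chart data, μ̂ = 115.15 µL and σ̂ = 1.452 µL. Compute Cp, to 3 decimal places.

0.879

Cp = (USL − LSL) / (6σ̂) = (119.14 − 111.48) / (6 × 1.452) = 7.6600 / 8.7120 = 0.8792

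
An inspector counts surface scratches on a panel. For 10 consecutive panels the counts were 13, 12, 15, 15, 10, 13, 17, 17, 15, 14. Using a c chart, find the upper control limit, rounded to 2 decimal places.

c̄ = (13 + 12 + 15 + 15 + 10 + 13 + 17 + 17 + 15 + 14) / 10 = 141 / 10 = 14.1000
UCL = c̄ + 3√c̄ = 14.1000 + 3 × √14.1000 = 14.1000 + 3 × 3.7550 = 25.3650

25.36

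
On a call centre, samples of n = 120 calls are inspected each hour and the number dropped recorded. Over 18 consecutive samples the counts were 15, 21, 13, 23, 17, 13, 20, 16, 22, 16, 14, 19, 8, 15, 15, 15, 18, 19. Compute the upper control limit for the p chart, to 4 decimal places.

p̄ = Σdᵢ / (k·n) = 299 / (18 × 120) = 0.13843
UCL = p̄ + 3·√(p̄(1−p̄)/n) = 0.13843 + 3 × √(0.13843×0.86157/120) = 0.13843 + 3 × 0.03153 = 0.23300

0.2330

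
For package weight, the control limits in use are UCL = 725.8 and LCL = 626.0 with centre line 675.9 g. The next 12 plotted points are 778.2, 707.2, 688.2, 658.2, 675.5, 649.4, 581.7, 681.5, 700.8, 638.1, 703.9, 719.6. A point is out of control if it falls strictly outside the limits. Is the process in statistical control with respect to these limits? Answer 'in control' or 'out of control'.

Compare each point to [626.0, 725.8]: sample 1 = 778.2 > UCL; sample 7 = 581.7 < LCL.

out of control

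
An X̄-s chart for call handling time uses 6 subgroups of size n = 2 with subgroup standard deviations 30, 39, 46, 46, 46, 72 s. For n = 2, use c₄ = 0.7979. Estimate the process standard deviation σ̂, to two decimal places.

s̄ = (30 + 39 + 46 + 46 + 46 + 72) / 6 = 46.5000
σ̂ = s̄ / c₄ = 46.5000 / 0.7979 = 58.2780

58.28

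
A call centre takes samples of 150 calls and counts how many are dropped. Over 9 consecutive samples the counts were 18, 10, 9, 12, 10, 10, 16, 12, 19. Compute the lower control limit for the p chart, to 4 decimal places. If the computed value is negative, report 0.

0.0173

p̄ = Σdᵢ / (k·n) = 116 / (9 × 150) = 0.08593
LCL = p̄ − 3·√(p̄(1−p̄)/n) = 0.08593 − 3 × 0.02288 = 0.01728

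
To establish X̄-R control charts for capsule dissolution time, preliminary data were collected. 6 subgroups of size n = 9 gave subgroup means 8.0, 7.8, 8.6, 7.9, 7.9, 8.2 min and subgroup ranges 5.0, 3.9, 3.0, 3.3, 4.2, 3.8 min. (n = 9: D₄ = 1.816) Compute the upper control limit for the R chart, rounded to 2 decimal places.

R̄ = (5.0 + 3.9 + 3.0 + 3.3 + 4.2 + 3.8) / 6 = 23.2000 / 6 = 3.8667
UCL_R = D₄·R̄ = 1.816 × 3.8667 = 7.0219

7.02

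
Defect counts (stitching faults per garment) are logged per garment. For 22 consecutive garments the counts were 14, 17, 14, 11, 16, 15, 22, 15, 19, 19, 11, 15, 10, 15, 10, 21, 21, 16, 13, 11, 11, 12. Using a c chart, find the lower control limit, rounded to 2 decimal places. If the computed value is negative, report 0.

c̄ = (14 + 17 + 14 + 11 + 16 + 15 + 22 + 15 + 19 + 19 + 11 + 15 + 10 + 15 + 10 + 21 + 21 + 16 + 13 + 11 + 11 + 12) / 22 = 328 / 22 = 14.9091
LCL = c̄ − 3√c̄ = 14.9091 − 3 × 3.8612 = 3.3254

3.33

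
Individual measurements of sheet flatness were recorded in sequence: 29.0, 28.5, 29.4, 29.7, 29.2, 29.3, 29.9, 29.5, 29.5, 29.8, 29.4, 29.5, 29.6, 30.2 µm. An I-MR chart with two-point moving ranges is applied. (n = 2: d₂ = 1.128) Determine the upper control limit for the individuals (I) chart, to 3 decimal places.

X̄ = (29.0 + 28.5 + 29.4 + 29.7 + 29.2 + 29.3 + 29.9 + 29.5 + 29.5 + 29.8 + 29.4 + 29.5 + 29.6 + 30.2) / 14 = 29.4643
Moving ranges: 0.5, 0.9, 0.3, 0.5, 0.1, 0.6, 0.4, 0.0, 0.3, 0.4, 0.1, 0.1, 0.6; M̄R̄ = 4.8000 / 13 = 0.3692
UCL = X̄ + 3·M̄R̄/d₂ = 29.4643 + 3 × 0.3692 / 1.128 = 30.4463

30.446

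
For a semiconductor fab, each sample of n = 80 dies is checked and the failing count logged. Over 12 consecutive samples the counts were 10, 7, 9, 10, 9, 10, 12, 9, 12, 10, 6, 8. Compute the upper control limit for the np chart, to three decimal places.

p̄ = Σdᵢ / (k·n) = 112 / (12 × 80) = 0.11667
UCL = np̄ + 3·√(np̄(1−p̄)) = 9.3333 + 3 × √(9.3333×0.88333) = 9.3333 + 3 × 2.8713 = 17.9473

17.947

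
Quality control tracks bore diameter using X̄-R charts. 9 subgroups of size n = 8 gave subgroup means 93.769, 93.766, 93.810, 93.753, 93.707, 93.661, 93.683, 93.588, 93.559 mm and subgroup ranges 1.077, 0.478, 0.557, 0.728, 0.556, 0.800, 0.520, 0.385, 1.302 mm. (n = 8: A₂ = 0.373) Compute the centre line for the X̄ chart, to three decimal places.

93.700

X̄̄ = (93.769 + 93.766 + 93.810 + 93.753 + 93.707 + 93.661 + 93.683 + 93.588 + 93.559) / 9 = 843.2960 / 9 = 93.6996
CL = X̄̄ = 93.6996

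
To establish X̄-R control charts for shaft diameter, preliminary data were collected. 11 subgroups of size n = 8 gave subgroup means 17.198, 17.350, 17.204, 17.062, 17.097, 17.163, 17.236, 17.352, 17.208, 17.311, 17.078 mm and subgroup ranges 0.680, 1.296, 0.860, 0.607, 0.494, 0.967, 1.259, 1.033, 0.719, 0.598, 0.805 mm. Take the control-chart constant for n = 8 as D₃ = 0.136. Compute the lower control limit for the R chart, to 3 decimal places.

0.115

R̄ = (0.680 + 1.296 + 0.860 + 0.607 + 0.494 + 0.967 + 1.259 + 1.033 + 0.719 + 0.598 + 0.805) / 11 = 9.3180 / 11 = 0.8471
LCL_R = D₃·R̄ = 0.136 × 0.8471 = 0.1152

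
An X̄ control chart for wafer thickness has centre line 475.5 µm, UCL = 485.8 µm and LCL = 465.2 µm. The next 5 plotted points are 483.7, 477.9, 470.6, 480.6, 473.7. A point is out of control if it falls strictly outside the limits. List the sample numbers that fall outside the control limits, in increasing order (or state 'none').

All 5 points lie within [465.2, 485.8].

none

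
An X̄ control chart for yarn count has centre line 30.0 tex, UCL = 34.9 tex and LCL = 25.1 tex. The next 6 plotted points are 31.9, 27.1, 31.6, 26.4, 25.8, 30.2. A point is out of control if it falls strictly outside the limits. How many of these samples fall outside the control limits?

0

All 6 points lie within [25.1, 34.9].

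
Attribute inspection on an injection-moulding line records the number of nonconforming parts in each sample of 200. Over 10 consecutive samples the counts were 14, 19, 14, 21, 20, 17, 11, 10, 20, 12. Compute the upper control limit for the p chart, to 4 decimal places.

0.1362

p̄ = Σdᵢ / (k·n) = 158 / (10 × 200) = 0.07900
UCL = p̄ + 3·√(p̄(1−p̄)/n) = 0.07900 + 3 × √(0.07900×0.92100/200) = 0.07900 + 3 × 0.01907 = 0.13622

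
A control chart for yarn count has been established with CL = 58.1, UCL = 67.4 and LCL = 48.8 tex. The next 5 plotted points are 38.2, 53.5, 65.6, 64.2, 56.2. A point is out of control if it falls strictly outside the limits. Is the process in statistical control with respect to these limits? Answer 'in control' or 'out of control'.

out of control

Compare each point to [48.8, 67.4]: sample 1 = 38.2 < LCL.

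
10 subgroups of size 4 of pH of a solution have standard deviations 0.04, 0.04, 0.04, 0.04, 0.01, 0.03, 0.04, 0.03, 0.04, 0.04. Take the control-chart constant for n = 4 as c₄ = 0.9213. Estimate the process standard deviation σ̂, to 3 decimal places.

s̄ = (0.04 + 0.04 + 0.04 + 0.04 + 0.01 + 0.03 + 0.04 + 0.03 + 0.04 + 0.04) / 10 = 0.0350
σ̂ = s̄ / c₄ = 0.0350 / 0.9213 = 0.0380

0.038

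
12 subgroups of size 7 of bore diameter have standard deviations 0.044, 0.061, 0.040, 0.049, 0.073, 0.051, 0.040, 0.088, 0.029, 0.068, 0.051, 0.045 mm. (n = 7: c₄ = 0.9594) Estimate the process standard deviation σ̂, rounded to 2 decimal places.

s̄ = (0.044 + 0.061 + 0.040 + 0.049 + 0.073 + 0.051 + 0.040 + 0.088 + 0.029 + 0.068 + 0.051 + 0.045) / 12 = 0.0532
σ̂ = s̄ / c₄ = 0.0532 / 0.9594 = 0.0555

0.06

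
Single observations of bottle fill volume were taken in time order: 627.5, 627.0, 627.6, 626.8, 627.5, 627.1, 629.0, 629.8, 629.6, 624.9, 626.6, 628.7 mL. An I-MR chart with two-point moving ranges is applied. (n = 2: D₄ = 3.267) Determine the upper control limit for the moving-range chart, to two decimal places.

Moving ranges: 0.5, 0.6, 0.8, 0.7, 0.4, 1.9, 0.8, 0.2, 4.7, 1.7, 2.1; M̄R̄ = 14.4000 / 11 = 1.3091
UCL_MR = D₄·M̄R̄ = 3.267 × 1.3091 = 4.2768

4.28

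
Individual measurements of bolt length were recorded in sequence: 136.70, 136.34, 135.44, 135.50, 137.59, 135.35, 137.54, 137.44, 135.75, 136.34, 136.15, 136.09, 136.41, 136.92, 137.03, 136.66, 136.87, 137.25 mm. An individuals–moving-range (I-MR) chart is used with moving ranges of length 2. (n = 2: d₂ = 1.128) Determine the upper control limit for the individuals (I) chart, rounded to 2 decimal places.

138.46

X̄ = (136.70 + 136.34 + 135.44 + 135.50 + 137.59 + 135.35 + 137.54 + 137.44 + 135.75 + 136.34 + 136.15 + 136.09 + 136.41 + 136.92 + 137.03 + 136.66 + 136.87 + 137.25) / 18 = 136.5206
Moving ranges: 0.36, 0.90, 0.06, 2.09, 2.24, 2.19, 0.10, 1.69, 0.59, 0.19, 0.06, 0.32, 0.51, 0.11, 0.37, 0.21, 0.38; M̄R̄ = 12.3700 / 17 = 0.7276
UCL = X̄ + 3·M̄R̄/d₂ = 136.5206 + 3 × 0.7276 / 1.128 = 138.4558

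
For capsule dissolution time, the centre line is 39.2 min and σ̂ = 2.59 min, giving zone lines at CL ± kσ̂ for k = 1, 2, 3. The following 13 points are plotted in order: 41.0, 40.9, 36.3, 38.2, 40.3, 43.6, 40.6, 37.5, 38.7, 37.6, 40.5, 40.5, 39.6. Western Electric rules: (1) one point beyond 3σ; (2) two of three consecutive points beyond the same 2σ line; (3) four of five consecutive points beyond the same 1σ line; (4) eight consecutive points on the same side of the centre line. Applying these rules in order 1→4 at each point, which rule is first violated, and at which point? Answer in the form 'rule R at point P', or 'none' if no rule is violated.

none

Zone of each point (C = within 1σ̂, B = 1σ̂–2σ̂, A = 2σ̂–3σ̂, * = beyond 3σ̂; sign = side of CL): 1:+C, 2:+C, 3:-B, 4:-C, 5:+C, 6:+B, 7:+C, 8:-C, 9:-C, 10:-C, 11:+C, 12:+C, 13:+C
No rule fires across all 13 points.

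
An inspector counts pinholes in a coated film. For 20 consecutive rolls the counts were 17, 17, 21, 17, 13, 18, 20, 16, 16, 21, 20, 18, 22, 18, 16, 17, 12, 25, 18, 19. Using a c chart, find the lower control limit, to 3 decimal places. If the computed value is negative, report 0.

5.304

c̄ = (17 + 17 + 21 + 17 + 13 + 18 + 20 + 16 + 16 + 21 + 20 + 18 + 22 + 18 + 16 + 17 + 12 + 25 + 18 + 19) / 20 = 361 / 20 = 18.0500
LCL = c̄ − 3√c̄ = 18.0500 − 3 × 4.2485 = 5.3044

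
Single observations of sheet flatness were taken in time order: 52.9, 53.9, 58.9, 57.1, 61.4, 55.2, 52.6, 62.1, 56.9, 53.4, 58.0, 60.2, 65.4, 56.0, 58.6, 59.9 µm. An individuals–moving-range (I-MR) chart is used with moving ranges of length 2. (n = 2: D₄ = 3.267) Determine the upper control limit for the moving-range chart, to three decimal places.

Moving ranges: 1.0, 5.0, 1.8, 4.3, 6.2, 2.6, 9.5, 5.2, 3.5, 4.6, 2.2, 5.2, 9.4, 2.6, 1.3; M̄R̄ = 64.4000 / 15 = 4.2933
UCL_MR = D₄·M̄R̄ = 3.267 × 4.2933 = 14.0263

14.026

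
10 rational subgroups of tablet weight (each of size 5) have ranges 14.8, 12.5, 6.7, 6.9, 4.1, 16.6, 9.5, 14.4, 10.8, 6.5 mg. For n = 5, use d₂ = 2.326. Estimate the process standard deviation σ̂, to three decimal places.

R̄ = (14.8 + 12.5 + 6.7 + 6.9 + 4.1 + 16.6 + 9.5 + 14.4 + 10.8 + 6.5) / 10 = 10.2800
σ̂ = R̄ / d₂ = 10.2800 / 2.326 = 4.4196

4.420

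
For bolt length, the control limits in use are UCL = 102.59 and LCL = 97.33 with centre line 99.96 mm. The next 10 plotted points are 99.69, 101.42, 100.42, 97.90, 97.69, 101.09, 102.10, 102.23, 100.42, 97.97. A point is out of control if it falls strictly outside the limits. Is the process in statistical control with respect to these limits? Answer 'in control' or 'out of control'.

in control

All 10 points lie within [97.33, 102.59].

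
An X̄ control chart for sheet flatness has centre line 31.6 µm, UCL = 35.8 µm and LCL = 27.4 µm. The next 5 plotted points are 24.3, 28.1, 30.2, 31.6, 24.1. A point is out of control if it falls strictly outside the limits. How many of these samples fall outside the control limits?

2

Compare each point to [27.4, 35.8]: sample 1 = 24.3 < LCL; sample 5 = 24.1 < LCL.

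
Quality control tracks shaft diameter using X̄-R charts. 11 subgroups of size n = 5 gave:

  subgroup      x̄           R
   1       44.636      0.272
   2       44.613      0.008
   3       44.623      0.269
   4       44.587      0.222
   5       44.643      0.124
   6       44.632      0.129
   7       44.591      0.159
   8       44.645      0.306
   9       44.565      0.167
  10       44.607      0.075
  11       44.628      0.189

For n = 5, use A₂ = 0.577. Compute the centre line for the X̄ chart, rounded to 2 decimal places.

X̄̄ = (44.636 + 44.613 + 44.623 + 44.587 + 44.643 + 44.632 + 44.591 + 44.645 + 44.565 + 44.607 + 44.628) / 11 = 490.7700 / 11 = 44.6155
CL = X̄̄ = 44.6155

44.62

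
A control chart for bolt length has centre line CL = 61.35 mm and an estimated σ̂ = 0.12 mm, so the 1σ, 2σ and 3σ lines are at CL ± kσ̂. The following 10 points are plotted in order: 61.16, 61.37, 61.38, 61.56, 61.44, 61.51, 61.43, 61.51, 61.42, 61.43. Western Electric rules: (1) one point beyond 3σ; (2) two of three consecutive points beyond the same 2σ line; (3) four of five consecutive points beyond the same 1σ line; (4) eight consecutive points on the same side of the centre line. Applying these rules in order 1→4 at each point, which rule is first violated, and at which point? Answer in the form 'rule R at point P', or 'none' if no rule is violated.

Zone of each point (C = within 1σ̂, B = 1σ̂–2σ̂, A = 2σ̂–3σ̂, * = beyond 3σ̂; sign = side of CL): 1:-B, 2:+C, 3:+C, 4:+B, 5:+C, 6:+B, 7:+C, 8:+B, 9:+C, 10:+C
Rule 4 (eight consecutive points on the same side of the centre line) is satisfied at point 9.

rule 4 at point 9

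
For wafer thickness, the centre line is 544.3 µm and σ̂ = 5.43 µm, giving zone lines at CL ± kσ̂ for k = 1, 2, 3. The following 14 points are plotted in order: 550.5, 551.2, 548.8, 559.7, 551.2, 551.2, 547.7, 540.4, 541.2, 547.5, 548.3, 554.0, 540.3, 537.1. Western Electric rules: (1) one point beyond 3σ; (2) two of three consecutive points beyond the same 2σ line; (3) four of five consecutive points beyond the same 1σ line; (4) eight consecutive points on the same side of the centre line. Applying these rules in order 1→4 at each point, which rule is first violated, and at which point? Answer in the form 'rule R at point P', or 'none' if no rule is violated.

rule 3 at point 5

Zone of each point (C = within 1σ̂, B = 1σ̂–2σ̂, A = 2σ̂–3σ̂, * = beyond 3σ̂; sign = side of CL): 1:+B, 2:+B, 3:+C, 4:+A, 5:+B, 6:+B, 7:+C, 8:-C, 9:-C, 10:+C, 11:+C, 12:+B, 13:-C, 14:-B
Rule 3 (four of five consecutive points beyond the same 1σ limit) is satisfied at point 5.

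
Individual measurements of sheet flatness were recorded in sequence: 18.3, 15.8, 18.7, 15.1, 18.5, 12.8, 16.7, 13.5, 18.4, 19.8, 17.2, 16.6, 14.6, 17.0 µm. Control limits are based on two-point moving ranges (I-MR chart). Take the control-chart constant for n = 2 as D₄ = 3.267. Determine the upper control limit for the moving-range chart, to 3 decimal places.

9.826

Moving ranges: 2.5, 2.9, 3.6, 3.4, 5.7, 3.9, 3.2, 4.9, 1.4, 2.6, 0.6, 2.0, 2.4; M̄R̄ = 39.1000 / 13 = 3.0077
UCL_MR = D₄·M̄R̄ = 3.267 × 3.0077 = 9.8261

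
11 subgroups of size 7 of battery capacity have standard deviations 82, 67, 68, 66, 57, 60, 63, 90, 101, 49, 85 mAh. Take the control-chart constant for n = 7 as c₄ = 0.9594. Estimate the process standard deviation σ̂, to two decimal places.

s̄ = (82 + 67 + 68 + 66 + 57 + 60 + 63 + 90 + 101 + 49 + 85) / 11 = 71.6364
σ̂ = s̄ / c₄ = 71.6364 / 0.9594 = 74.6679

74.67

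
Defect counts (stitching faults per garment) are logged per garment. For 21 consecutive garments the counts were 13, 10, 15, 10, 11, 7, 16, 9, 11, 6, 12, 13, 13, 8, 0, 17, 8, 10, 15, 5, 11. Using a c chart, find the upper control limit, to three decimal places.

20.186

c̄ = (13 + 10 + 15 + 10 + 11 + 7 + 16 + 9 + 11 + 6 + 12 + 13 + 13 + 8 + 0 + 17 + 8 + 10 + 15 + 5 + 11) / 21 = 220 / 21 = 10.4762
UCL = c̄ + 3√c̄ = 10.4762 + 3 × √10.4762 = 10.4762 + 3 × 3.2367 = 20.1863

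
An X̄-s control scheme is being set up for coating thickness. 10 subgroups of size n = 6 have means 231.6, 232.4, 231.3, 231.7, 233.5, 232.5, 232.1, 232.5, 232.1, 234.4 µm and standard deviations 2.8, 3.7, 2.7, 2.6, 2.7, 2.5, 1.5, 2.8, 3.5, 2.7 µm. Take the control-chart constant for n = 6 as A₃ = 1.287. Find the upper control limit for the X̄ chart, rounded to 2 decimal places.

235.95

X̄̄ = (231.6 + 232.4 + 231.3 + 231.7 + 233.5 + 232.5 + 232.1 + 232.5 + 232.1 + 234.4) / 10 = 232.4100
s̄ = (2.8 + 3.7 + 2.7 + 2.6 + 2.7 + 2.5 + 1.5 + 2.8 + 3.5 + 2.7) / 10 = 2.7500
UCL = X̄̄ + A₃·s̄ = 232.4100 + 1.287 × 2.7500 = 235.9493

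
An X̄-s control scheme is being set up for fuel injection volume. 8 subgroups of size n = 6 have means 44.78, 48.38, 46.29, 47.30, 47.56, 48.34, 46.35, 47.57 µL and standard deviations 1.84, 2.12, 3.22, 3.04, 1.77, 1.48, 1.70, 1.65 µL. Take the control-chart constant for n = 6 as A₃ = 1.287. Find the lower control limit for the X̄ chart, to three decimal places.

X̄̄ = (44.78 + 48.38 + 46.29 + 47.30 + 47.56 + 48.34 + 46.35 + 47.57) / 8 = 47.0712
s̄ = (1.84 + 2.12 + 3.22 + 3.04 + 1.77 + 1.48 + 1.70 + 1.65) / 8 = 2.1025
LCL = X̄̄ − A₃·s̄ = 47.0712 − 1.287 × 2.1025 = 44.3653

44.365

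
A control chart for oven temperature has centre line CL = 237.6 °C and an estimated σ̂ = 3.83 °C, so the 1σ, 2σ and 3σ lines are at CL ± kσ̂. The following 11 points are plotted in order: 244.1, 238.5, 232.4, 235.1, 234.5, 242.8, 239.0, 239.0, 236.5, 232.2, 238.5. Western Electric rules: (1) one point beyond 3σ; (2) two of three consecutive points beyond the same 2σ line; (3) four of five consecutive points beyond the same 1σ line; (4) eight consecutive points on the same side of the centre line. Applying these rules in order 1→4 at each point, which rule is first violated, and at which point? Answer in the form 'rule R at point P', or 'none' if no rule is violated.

Zone of each point (C = within 1σ̂, B = 1σ̂–2σ̂, A = 2σ̂–3σ̂, * = beyond 3σ̂; sign = side of CL): 1:+B, 2:+C, 3:-B, 4:-C, 5:-C, 6:+B, 7:+C, 8:+C, 9:-C, 10:-B, 11:+C
No rule fires across all 11 points.

none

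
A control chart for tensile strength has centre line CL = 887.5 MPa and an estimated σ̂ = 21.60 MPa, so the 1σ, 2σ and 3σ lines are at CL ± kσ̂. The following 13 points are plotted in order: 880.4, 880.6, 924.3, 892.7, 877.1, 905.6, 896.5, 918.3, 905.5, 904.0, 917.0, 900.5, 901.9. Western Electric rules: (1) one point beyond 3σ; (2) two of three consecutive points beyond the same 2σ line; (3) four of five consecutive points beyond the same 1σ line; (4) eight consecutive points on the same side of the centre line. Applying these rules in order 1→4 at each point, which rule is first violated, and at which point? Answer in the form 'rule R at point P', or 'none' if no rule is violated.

rule 4 at point 13

Zone of each point (C = within 1σ̂, B = 1σ̂–2σ̂, A = 2σ̂–3σ̂, * = beyond 3σ̂; sign = side of CL): 1:-C, 2:-C, 3:+B, 4:+C, 5:-C, 6:+C, 7:+C, 8:+B, 9:+C, 10:+C, 11:+B, 12:+C, 13:+C
Rule 4 (eight consecutive points on the same side of the centre line) is satisfied at point 13.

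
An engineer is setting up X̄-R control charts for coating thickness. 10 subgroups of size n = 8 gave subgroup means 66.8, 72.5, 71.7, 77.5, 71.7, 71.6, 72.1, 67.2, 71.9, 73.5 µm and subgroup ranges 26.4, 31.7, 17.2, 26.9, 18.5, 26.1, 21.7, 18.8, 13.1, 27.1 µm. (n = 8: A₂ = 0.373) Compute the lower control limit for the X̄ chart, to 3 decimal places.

63.164

X̄̄ = (66.8 + 72.5 + 71.7 + 77.5 + 71.7 + 71.6 + 72.1 + 67.2 + 71.9 + 73.5) / 10 = 716.5000 / 10 = 71.6500
R̄ = (26.4 + 31.7 + 17.2 + 26.9 + 18.5 + 26.1 + 21.7 + 18.8 + 13.1 + 27.1) / 10 = 227.5000 / 10 = 22.7500
LCL = X̄̄ − A₂·R̄ = 71.6500 − 0.373 × 22.7500 = 63.1643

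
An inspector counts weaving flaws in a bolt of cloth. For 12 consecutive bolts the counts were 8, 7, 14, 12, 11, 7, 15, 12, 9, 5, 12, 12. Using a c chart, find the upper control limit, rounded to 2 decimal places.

19.98

c̄ = (8 + 7 + 14 + 12 + 11 + 7 + 15 + 12 + 9 + 5 + 12 + 12) / 12 = 124 / 12 = 10.3333
UCL = c̄ + 3√c̄ = 10.3333 + 3 × √10.3333 = 10.3333 + 3 × 3.2146 = 19.9770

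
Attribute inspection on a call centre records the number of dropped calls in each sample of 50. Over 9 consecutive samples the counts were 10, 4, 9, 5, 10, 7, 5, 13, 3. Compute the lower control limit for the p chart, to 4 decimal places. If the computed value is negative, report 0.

0.0000

p̄ = Σdᵢ / (k·n) = 66 / (9 × 50) = 0.14667
LCL = p̄ − 3·√(p̄(1−p̄)/n) = 0.14667 − 3 × 0.05003 = -0.00343 → 0 (negative, so LCL = 0)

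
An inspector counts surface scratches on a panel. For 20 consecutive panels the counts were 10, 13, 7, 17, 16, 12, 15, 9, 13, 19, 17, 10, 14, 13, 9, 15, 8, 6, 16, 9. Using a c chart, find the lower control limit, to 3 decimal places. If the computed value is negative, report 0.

1.836

c̄ = (10 + 13 + 7 + 17 + 16 + 12 + 15 + 9 + 13 + 19 + 17 + 10 + 14 + 13 + 9 + 15 + 8 + 6 + 16 + 9) / 20 = 248 / 20 = 12.4000
LCL = c̄ − 3√c̄ = 12.4000 − 3 × 3.5214 = 1.8359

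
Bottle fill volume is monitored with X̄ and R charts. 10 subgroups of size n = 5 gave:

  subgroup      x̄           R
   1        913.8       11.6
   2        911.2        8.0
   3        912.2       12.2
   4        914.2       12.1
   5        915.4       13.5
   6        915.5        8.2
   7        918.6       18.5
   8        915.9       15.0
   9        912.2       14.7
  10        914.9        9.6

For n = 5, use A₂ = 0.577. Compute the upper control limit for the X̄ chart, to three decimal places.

921.510

X̄̄ = (913.8 + 911.2 + 912.2 + 914.2 + 915.4 + 915.5 + 918.6 + 915.9 + 912.2 + 914.9) / 10 = 9143.9000 / 10 = 914.3900
R̄ = (11.6 + 8.0 + 12.2 + 12.1 + 13.5 + 8.2 + 18.5 + 15.0 + 14.7 + 9.6) / 10 = 123.4000 / 10 = 12.3400
UCL = X̄̄ + A₂·R̄ = 914.3900 + 0.577 × 12.3400 = 921.5102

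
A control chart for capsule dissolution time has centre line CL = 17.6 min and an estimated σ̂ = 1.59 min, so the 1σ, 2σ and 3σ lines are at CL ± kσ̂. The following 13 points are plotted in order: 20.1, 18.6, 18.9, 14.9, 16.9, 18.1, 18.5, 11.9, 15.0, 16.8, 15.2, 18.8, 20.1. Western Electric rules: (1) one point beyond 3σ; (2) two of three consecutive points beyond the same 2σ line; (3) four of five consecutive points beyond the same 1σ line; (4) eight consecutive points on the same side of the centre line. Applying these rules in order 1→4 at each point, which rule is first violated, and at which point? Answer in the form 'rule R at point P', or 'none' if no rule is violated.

Zone of each point (C = within 1σ̂, B = 1σ̂–2σ̂, A = 2σ̂–3σ̂, * = beyond 3σ̂; sign = side of CL): 1:+B, 2:+C, 3:+C, 4:-B, 5:-C, 6:+C, 7:+C, 8:-*, 9:-B, 10:-C, 11:-B, 12:+C, 13:+B
Rule 1 (one point beyond the 3σ limits) is satisfied at point 8.

rule 1 at point 8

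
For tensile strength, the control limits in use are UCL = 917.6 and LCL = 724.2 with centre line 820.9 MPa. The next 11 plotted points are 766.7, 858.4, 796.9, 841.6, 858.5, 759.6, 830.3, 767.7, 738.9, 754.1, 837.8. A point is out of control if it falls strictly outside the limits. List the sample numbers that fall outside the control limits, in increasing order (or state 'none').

All 11 points lie within [724.2, 917.6].

none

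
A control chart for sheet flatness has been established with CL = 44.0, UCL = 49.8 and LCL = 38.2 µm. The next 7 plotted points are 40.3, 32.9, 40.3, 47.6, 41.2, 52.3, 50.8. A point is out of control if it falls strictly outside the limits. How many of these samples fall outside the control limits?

Compare each point to [38.2, 49.8]: sample 2 = 32.9 < LCL; sample 6 = 52.3 > UCL; sample 7 = 50.8 > UCL.

3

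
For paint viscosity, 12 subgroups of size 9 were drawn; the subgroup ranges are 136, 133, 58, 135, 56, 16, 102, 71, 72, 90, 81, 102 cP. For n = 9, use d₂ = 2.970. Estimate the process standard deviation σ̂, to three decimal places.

R̄ = (136 + 133 + 58 + 135 + 56 + 16 + 102 + 71 + 72 + 90 + 81 + 102) / 12 = 87.6667
σ̂ = R̄ / d₂ = 87.6667 / 2.970 = 29.5174

29.517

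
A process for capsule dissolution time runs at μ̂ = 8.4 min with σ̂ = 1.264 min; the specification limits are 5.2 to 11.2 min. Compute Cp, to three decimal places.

Cp = (USL − LSL) / (6σ̂) = (11.2 − 5.2) / (6 × 1.264) = 6.0000 / 7.5840 = 0.7911

0.791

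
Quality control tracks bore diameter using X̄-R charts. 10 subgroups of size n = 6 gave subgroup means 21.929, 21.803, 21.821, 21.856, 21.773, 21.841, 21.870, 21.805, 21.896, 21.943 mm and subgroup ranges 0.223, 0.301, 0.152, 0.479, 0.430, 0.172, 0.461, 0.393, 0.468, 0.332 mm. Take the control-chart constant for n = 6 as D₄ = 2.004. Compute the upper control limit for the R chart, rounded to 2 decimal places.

R̄ = (0.223 + 0.301 + 0.152 + 0.479 + 0.430 + 0.172 + 0.461 + 0.393 + 0.468 + 0.332) / 10 = 3.4110 / 10 = 0.3411
UCL_R = D₄·R̄ = 2.004 × 0.3411 = 0.6836

0.68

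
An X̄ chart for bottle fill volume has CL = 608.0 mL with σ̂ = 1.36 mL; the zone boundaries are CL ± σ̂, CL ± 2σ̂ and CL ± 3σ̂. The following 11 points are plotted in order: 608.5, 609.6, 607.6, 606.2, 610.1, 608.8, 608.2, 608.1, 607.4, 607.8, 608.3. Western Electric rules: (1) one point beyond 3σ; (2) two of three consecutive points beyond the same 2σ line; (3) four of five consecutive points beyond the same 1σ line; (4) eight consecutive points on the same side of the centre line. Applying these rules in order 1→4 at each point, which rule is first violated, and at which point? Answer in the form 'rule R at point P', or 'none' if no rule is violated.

Zone of each point (C = within 1σ̂, B = 1σ̂–2σ̂, A = 2σ̂–3σ̂, * = beyond 3σ̂; sign = side of CL): 1:+C, 2:+B, 3:-C, 4:-B, 5:+B, 6:+C, 7:+C, 8:+C, 9:-C, 10:-C, 11:+C
No rule fires across all 11 points.

none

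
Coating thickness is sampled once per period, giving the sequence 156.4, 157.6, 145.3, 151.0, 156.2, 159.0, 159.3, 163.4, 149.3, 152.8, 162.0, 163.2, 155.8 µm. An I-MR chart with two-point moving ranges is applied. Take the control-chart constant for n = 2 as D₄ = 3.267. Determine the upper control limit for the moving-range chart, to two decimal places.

18.24

Moving ranges: 1.2, 12.3, 5.7, 5.2, 2.8, 0.3, 4.1, 14.1, 3.5, 9.2, 1.2, 7.4; M̄R̄ = 67.0000 / 12 = 5.5833
UCL_MR = D₄·M̄R̄ = 3.267 × 5.5833 = 18.2407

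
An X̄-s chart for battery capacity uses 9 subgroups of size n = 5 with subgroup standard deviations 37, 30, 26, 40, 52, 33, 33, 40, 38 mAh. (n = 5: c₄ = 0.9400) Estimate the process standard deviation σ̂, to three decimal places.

s̄ = (37 + 30 + 26 + 40 + 52 + 33 + 33 + 40 + 38) / 9 = 36.5556
σ̂ = s̄ / c₄ = 36.5556 / 0.9400 = 38.8889

38.889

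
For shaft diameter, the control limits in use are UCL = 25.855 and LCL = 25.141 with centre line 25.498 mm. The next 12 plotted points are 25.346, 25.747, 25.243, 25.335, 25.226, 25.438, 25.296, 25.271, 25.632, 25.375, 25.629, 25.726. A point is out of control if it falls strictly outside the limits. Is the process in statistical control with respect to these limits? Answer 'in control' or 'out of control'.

All 12 points lie within [25.141, 25.855].

in control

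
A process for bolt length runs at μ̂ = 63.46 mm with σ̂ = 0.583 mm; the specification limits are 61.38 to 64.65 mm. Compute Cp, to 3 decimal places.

Cp = (USL − LSL) / (6σ̂) = (64.65 − 61.38) / (6 × 0.583) = 3.2700 / 3.4980 = 0.9348

0.935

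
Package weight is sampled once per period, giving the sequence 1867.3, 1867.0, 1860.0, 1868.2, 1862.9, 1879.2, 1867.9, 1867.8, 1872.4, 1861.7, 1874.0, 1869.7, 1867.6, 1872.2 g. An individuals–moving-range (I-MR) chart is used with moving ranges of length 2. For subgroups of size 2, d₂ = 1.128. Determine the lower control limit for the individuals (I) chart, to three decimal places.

1850.602

X̄ = (1867.3 + 1867.0 + 1860.0 + 1868.2 + 1862.9 + 1879.2 + 1867.9 + 1867.8 + 1872.4 + 1861.7 + 1874.0 + 1869.7 + 1867.6 + 1872.2) / 14 = 1868.4214
Moving ranges: 0.3, 7.0, 8.2, 5.3, 16.3, 11.3, 0.1, 4.6, 10.7, 12.3, 4.3, 2.1, 4.6; M̄R̄ = 87.1000 / 13 = 6.7000
LCL = X̄ − 3·M̄R̄/d₂ = 1868.4214 − 3 × 6.7000 / 1.128 = 1850.6023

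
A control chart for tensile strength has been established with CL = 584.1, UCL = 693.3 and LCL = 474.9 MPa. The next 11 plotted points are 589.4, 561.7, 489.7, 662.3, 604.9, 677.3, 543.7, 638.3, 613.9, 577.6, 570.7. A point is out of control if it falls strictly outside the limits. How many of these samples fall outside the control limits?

0

All 11 points lie within [474.9, 693.3].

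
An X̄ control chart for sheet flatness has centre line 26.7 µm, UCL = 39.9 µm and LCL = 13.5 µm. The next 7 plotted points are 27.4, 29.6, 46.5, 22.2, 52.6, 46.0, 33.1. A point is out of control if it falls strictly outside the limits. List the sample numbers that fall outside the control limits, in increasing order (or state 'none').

Compare each point to [13.5, 39.9]: sample 3 = 46.5 > UCL; sample 5 = 52.6 > UCL; sample 6 = 46.0 > UCL.

3, 5, 6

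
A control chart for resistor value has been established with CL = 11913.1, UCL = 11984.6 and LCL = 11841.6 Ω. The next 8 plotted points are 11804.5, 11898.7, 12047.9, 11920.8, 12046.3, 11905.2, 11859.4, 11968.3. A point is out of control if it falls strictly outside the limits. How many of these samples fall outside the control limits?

Compare each point to [11841.6, 11984.6]: sample 1 = 11804.5 < LCL; sample 3 = 12047.9 > UCL; sample 5 = 12046.3 > UCL.

3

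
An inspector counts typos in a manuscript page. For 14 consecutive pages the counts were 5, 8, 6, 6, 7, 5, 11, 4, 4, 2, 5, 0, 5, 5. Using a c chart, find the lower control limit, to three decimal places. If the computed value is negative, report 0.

c̄ = (5 + 8 + 6 + 6 + 7 + 5 + 11 + 4 + 4 + 2 + 5 + 0 + 5 + 5) / 14 = 73 / 14 = 5.2143
LCL = c̄ − 3√c̄ = 5.2143 − 3 × 2.2835 = -1.6362 → 0 (cannot be negative)

0.000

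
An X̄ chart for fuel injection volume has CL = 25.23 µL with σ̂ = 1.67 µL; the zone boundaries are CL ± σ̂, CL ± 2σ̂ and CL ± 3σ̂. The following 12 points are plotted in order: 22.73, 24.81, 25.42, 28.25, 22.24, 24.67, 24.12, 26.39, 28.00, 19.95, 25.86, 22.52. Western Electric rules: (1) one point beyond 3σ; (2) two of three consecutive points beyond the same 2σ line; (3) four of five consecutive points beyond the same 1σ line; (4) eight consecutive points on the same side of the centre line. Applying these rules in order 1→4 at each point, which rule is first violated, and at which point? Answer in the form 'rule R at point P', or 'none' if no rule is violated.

Zone of each point (C = within 1σ̂, B = 1σ̂–2σ̂, A = 2σ̂–3σ̂, * = beyond 3σ̂; sign = side of CL): 1:-B, 2:-C, 3:+C, 4:+B, 5:-B, 6:-C, 7:-C, 8:+C, 9:+B, 10:-*, 11:+C, 12:-B
Rule 1 (one point beyond the 3σ limits) is satisfied at point 10.

rule 1 at point 10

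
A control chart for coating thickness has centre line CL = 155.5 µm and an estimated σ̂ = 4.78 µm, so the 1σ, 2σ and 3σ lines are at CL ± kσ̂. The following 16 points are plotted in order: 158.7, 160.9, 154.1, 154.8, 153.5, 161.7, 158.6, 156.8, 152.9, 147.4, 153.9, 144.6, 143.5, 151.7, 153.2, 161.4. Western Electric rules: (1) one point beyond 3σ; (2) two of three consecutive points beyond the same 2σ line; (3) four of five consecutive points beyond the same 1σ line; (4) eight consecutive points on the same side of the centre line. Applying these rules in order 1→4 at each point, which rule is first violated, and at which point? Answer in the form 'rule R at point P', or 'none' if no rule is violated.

rule 2 at point 13

Zone of each point (C = within 1σ̂, B = 1σ̂–2σ̂, A = 2σ̂–3σ̂, * = beyond 3σ̂; sign = side of CL): 1:+C, 2:+B, 3:-C, 4:-C, 5:-C, 6:+B, 7:+C, 8:+C, 9:-C, 10:-B, 11:-C, 12:-A, 13:-A, 14:-C, 15:-C, 16:+B
Rule 2 (two of three consecutive points beyond the same 2σ limit) is satisfied at point 13.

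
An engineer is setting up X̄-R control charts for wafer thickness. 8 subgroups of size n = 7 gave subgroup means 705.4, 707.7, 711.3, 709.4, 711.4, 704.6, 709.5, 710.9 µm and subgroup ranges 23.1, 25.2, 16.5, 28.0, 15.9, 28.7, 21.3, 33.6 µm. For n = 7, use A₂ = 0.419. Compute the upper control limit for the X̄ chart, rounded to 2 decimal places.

X̄̄ = (705.4 + 707.7 + 711.3 + 709.4 + 711.4 + 704.6 + 709.5 + 710.9) / 8 = 5670.2000 / 8 = 708.7750
R̄ = (23.1 + 25.2 + 16.5 + 28.0 + 15.9 + 28.7 + 21.3 + 33.6) / 8 = 192.3000 / 8 = 24.0375
UCL = X̄̄ + A₂·R̄ = 708.7750 + 0.419 × 24.0375 = 718.8467

718.85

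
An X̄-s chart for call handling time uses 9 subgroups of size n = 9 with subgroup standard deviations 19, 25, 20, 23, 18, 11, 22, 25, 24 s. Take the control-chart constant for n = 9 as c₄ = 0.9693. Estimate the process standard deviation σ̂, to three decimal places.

s̄ = (19 + 25 + 20 + 23 + 18 + 11 + 22 + 25 + 24) / 9 = 20.7778
σ̂ = s̄ / c₄ = 20.7778 / 0.9693 = 21.4359

21.436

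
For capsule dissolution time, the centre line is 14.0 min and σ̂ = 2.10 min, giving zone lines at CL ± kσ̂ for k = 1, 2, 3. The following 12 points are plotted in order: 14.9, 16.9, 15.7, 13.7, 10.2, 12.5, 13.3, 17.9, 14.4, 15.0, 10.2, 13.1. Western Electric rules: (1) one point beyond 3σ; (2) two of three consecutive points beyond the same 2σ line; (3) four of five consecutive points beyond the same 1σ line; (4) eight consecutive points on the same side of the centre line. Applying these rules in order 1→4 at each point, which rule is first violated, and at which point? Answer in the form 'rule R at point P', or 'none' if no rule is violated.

Zone of each point (C = within 1σ̂, B = 1σ̂–2σ̂, A = 2σ̂–3σ̂, * = beyond 3σ̂; sign = side of CL): 1:+C, 2:+B, 3:+C, 4:-C, 5:-B, 6:-C, 7:-C, 8:+B, 9:+C, 10:+C, 11:-B, 12:-C
No rule fires across all 12 points.

none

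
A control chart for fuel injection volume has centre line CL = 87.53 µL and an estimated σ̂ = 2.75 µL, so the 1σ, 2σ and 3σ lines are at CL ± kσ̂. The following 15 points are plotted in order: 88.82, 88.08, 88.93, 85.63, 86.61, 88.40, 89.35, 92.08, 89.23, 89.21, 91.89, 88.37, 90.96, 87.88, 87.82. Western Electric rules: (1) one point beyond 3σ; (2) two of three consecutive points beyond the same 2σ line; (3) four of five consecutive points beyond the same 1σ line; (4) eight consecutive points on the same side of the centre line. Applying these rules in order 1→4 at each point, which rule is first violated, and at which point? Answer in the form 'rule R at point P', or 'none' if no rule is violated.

Zone of each point (C = within 1σ̂, B = 1σ̂–2σ̂, A = 2σ̂–3σ̂, * = beyond 3σ̂; sign = side of CL): 1:+C, 2:+C, 3:+C, 4:-C, 5:-C, 6:+C, 7:+C, 8:+B, 9:+C, 10:+C, 11:+B, 12:+C, 13:+B, 14:+C, 15:+C
Rule 4 (eight consecutive points on the same side of the centre line) is satisfied at point 13.

rule 4 at point 13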